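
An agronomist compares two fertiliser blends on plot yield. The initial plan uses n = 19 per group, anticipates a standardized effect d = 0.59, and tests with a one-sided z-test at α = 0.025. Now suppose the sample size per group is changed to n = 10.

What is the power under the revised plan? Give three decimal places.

With n = 10 per group: δ = d·√(n/2) = 0.59 × √(10/2) = 1.3193. Critical value z_{0.025} = 1.960.
Revised power = P(Z > 1.960 − δ) = Φ(-0.641) = 0.2609.

Power ≈ 0.261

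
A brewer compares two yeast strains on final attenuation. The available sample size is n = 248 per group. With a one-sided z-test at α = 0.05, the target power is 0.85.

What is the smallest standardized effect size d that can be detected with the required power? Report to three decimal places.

Need Φ(δ − 1.645) = 0.85, so δ = 1.645 + 1.036 = 2.681.
δ = d·√(n/2) ⇒ d = δ/√(n/2) = 2.681/√(248/2) = 0.2408.

d ≈ 0.241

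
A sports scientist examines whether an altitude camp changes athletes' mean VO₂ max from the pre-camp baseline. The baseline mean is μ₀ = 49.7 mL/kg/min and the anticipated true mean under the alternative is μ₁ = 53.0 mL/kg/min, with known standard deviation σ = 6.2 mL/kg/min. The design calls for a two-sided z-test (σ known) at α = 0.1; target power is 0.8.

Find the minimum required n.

n = 22

Standardized effect: d = |μ₁ − μ₀| / σ = |53.0 − 49.7| / 6.2 = 0.5323
For power 0.8 need Φ(δ − z_{0.05}) = 0.8, so δ = z_{0.05} + z_{0.20} = 1.645 + 0.842 = 2.486.
(The Φ(−δ − z_{α/2}) term is vanishingly small for δ > 0 and is dropped in the standard sample-size formula.)
δ = d·√n ⇒ n = (δ/d)² = (2.486 / 0.5323)² = 21.82.
Round up to the next whole unit.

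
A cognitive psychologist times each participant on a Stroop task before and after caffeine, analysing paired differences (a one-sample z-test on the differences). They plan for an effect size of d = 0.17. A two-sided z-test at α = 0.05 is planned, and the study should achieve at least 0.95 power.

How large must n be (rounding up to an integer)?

n = 450

For power 0.95 need Φ(δ − z_{0.025}) = 0.95, so δ = z_{0.025} + z_{0.05} = 1.960 + 1.645 = 3.605.
(Ignoring the negligible lower-tail rejection probability gives the usual closed-form inversion.)
δ = d·√n ⇒ n = (δ/d)² = (3.605 / 0.17)² = 449.64.
Rounding up, n = 450.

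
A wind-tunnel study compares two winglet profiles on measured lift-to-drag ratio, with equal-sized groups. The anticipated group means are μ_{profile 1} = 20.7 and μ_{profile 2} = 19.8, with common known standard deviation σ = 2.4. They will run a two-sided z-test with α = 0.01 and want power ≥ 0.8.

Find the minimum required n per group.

n = 167 per group

Standardized effect: d = |μ_{profile 1} − μ_{profile 2}| / σ = |20.7 − 19.8| / 2.4 = 0.3750
For power 0.8 need Φ(δ − z_{0.005}) = 0.8, so δ = z_{0.005} + z_{0.20} = 2.576 + 0.842 = 3.417.
(Ignoring the negligible lower-tail rejection probability gives the usual closed-form inversion.)
δ = d·√(n/2) ⇒ n = 2(δ/d)² = 2 × (3.417 / 0.3750)² = 166.10.
Rounding up, n = 167 per group.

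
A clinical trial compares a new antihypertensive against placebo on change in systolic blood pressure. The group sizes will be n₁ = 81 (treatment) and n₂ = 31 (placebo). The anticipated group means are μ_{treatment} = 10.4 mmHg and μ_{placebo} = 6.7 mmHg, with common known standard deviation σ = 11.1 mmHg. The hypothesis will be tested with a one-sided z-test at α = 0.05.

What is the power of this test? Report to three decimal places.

Power ≈ 0.473

Standardized effect: d = |μ_{treatment} − μ_{placebo}| / σ = |10.4 − 6.7| / 11.1 = 0.3333
Noncentrality parameter: λ = d / √(1/n₁ + 1/n₂) = 0.3333 / √(1/81 + 1/31) = 1.5783
One-sided α = 0.05 → critical value z_{0.05} = 1.645.
Power = Φ(λ − 1.645) = Φ(-0.067) = 0.4735.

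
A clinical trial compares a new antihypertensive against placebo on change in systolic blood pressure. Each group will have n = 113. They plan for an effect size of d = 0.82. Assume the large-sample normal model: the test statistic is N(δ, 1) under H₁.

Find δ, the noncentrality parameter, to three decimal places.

δ ≈ 6.164

The noncentrality parameter scales effect size by the design's sample-size factor: δ = d·√(n/2) = 0.82 × √(113/2) = 6.1637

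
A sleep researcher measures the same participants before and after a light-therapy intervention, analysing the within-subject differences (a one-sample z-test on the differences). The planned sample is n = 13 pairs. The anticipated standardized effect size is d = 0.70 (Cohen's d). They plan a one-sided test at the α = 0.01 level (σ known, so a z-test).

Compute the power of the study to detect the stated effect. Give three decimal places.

Power ≈ 0.578

Noncentrality parameter: δ = d·√n = 0.70 × √13 = 2.5239
Critical value for a one-sided test at α = 0.01: z_α = 2.326.
Power = P(Z > 2.326 − δ) = Φ(0.198) = 0.5783.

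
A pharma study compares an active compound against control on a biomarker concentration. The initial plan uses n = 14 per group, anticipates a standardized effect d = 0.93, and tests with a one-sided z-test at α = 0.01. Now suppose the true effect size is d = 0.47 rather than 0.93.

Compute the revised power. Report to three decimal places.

Power ≈ 0.139

With d = 0.47: δ = d·√(n/2) = 0.47 × √(14/2) = 1.2435. Critical value z_{0.01} = 2.326.
Revised power = Φ(δ − 2.326) = Φ(-1.083) = 0.1394.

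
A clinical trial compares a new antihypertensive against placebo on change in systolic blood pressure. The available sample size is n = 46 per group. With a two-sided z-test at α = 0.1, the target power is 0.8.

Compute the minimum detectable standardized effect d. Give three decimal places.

d ≈ 0.518

Required noncentrality: δ = z_{0.05} + z_{0.20} = 1.645 + 0.842 = 2.486.
(The second rejection-region term Φ(−δ − z_{α/2}) is negligible and dropped.)
δ = d·√(n/2) ⇒ d = δ/√(n/2) = 2.486/√(46/2) = 0.5185.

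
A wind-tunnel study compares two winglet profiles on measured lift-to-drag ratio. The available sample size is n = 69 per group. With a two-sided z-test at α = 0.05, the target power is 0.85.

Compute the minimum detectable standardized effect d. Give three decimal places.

Need Φ(δ − 1.960) = 0.85, so δ = 1.960 + 1.036 = 2.996.
(The second rejection-region term Φ(−δ − z_{α/2}) is negligible and dropped.)
δ = d·√(n/2) ⇒ d = δ/√(n/2) = 2.996/√(69/2) = 0.5101.

d ≈ 0.510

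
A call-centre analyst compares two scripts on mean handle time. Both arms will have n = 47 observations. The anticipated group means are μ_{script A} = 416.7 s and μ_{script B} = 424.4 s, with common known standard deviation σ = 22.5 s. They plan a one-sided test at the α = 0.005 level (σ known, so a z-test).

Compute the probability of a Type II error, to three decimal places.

Standardized effect: d = |μ_{script A} − μ_{script B}| / σ = |416.7 − 424.4| / 22.5 = 0.3422
Noncentrality parameter: δ = d·√(n/2) = 0.3422 × √(47/2) = 1.6590
Critical value for a one-sided test at α = 0.005: z_α = 2.576.
Power = Φ(δ − 2.576) = Φ(-0.917) = 0.1796.
Type II error: β = 1 − power = 1 − 0.1796 = 0.8204.

β ≈ 0.820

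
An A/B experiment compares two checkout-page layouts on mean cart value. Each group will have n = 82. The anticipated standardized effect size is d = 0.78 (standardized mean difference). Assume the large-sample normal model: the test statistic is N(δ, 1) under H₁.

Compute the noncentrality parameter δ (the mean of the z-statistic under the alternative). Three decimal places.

δ = d·√(n/2) = 0.78 × √(82/2) = 4.9944

δ ≈ 4.994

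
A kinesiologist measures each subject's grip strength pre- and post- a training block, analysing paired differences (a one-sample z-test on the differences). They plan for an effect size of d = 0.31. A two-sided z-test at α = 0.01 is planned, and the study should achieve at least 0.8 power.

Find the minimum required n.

n = 122

Set Φ(δ − 2.576) = 0.8; then δ − 2.576 = Φ⁻¹(0.8) = 0.842, giving δ = 3.417.
(Ignoring the negligible lower-tail rejection probability gives the usual closed-form inversion.)
δ = d·√n ⇒ n = (δ/d)² = (3.417 / 0.31)² = 121.53.
Round up to the next whole unit.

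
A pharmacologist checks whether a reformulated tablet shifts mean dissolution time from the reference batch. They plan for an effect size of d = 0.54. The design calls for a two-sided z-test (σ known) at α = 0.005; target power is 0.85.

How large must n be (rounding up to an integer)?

n = 51

For power 0.85 need Φ(δ − z_{0.0025}) = 0.85, so δ = z_{0.0025} + z_{0.15} = 2.807 + 1.036 = 3.843.
(The Φ(−δ − z_{α/2}) term is vanishingly small for δ > 0 and is dropped in the standard sample-size formula.)
δ = d·√n ⇒ n = (δ/d)² = (3.843 / 0.54)² = 50.66.
Round up to the next whole unit.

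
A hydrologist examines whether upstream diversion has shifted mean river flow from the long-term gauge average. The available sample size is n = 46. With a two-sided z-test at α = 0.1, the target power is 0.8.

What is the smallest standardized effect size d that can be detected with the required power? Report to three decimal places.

d ≈ 0.367

Required noncentrality: δ = z_{0.05} + z_{0.20} = 1.645 + 0.842 = 2.486.
(Lower-tail contribution to power is negligible for δ > 0.)
δ = d·√n ⇒ d = δ/√n = 2.486/√46 = 0.3666.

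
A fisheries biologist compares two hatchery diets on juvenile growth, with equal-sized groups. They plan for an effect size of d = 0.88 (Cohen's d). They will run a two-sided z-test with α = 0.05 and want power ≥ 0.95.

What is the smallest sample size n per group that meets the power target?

For power 0.95 need Φ(δ − z_{0.025}) = 0.95, so δ = z_{0.025} + z_{0.05} = 1.960 + 1.645 = 3.605.
(For δ > 0 the lower-tail rejection region contributes negligibly to power, so the one-term inversion is standard.)
δ = d·√(n/2) ⇒ n = 2(δ/d)² = 2 × (3.605 / 0.88)² = 33.56.
Round up to the next whole unit.

n = 34 per group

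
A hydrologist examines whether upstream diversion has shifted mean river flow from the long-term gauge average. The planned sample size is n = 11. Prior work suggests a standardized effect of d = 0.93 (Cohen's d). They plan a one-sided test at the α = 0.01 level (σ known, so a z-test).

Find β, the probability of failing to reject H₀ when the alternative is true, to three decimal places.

β ≈ 0.224

Noncentrality parameter: δ = d·√n = 0.93 × √11 = 3.0845
One-sided α = 0.01 → critical value z_{0.01} = 2.326.
Power = P(Z > 2.326 − δ) = Φ(0.758) = 0.7758.
Type II error: β = 1 − power = 1 − 0.7758 = 0.2242.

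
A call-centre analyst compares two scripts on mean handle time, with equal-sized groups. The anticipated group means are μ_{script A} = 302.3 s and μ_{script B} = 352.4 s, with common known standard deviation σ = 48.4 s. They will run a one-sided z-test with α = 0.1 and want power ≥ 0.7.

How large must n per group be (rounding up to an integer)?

n = 7 per group

Standardized effect: d = |μ_{script A} − μ_{script B}| / σ = |302.3 − 352.4| / 48.4 = 1.0351
Set Φ(δ − 1.282) = 0.7; then δ − 1.282 = Φ⁻¹(0.7) = 0.524, giving δ = 1.806.
δ = d·√(n/2) ⇒ n = 2(δ/d)² = 2 × (1.806 / 1.0351)² = 6.09.
Rounding up, n = 7 per group.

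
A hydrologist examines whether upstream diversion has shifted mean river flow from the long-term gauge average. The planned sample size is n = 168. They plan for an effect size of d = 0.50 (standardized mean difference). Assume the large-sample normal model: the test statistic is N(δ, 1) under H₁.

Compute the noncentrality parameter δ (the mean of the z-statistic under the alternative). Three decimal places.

δ ≈ 6.481

δ = d·√n = 0.50 × √168 = 6.4807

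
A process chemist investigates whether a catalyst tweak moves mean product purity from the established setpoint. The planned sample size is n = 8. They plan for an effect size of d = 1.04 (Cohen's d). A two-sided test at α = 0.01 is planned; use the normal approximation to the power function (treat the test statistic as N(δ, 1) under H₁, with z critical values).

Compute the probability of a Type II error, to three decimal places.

β ≈ 0.357

Noncentrality parameter: δ = d·√n = 1.04 × √8 = 2.9416
Critical value for a two-sided test at α = 0.01: z_{α/2} = 2.576.
Power = Φ(δ − 2.576) + Φ(−δ − 2.576) = Φ(0.366) + Φ(-5.517) = 0.6427 + 0.0000 = 0.6427.
Type II error: β = 1 − power = 1 − 0.6427 = 0.3573.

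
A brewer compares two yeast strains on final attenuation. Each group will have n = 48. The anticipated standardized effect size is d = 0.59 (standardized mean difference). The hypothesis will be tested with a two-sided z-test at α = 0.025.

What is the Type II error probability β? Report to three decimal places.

β ≈ 0.258

Noncentrality parameter: δ = d·√(n/2) = 0.59 × √(48/2) = 2.8904
Two-sided α = 0.025 → critical value z_{0.0125} = 2.241.
Power = Φ(δ − 2.241) + Φ(−δ − 2.241) = Φ(0.649) + Φ(-5.132) = 0.7418 + 0.0000 = 0.7418.
Type II error: β = 1 − power = 1 − 0.7418 = 0.2582.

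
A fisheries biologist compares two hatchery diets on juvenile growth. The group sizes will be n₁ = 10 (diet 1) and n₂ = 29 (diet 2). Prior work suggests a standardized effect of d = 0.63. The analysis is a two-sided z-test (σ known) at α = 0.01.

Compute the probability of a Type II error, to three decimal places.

Noncentrality parameter: δ = d / √(1/n₁ + 1/n₂) = 0.63 / √(1/10 + 1/29) = 1.7179
Critical value for a two-sided test at α = 0.01: z_{α/2} = 2.576.
Power = Φ(δ − 2.576) + Φ(−δ − 2.576) = Φ(-0.858) + Φ(-4.294) = 0.1955 + 0.0000 = 0.1955.
Type II error: β = 1 − power = 1 − 0.1955 = 0.8045.

β ≈ 0.805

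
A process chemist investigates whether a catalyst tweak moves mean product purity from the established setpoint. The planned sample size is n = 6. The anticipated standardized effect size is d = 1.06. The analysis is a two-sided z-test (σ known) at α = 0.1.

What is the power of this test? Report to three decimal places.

Noncentrality parameter: δ = d·√n = 1.06 × √6 = 2.5965
Critical value for a two-sided test at α = 0.1: z_{α/2} = 1.645.
Power = Φ(δ − 1.645) + Φ(−δ − 1.645) = Φ(0.952) + Φ(-4.241) = 0.8294 + 0.0000 = 0.8294.

Power ≈ 0.829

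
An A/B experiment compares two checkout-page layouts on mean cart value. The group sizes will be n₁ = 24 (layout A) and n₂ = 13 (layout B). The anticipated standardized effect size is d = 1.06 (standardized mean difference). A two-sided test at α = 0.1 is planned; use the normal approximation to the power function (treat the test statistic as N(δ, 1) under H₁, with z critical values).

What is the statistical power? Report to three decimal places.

Noncentrality parameter: δ = d / √(1/n₁ + 1/n₂) = 1.06 / √(1/24 + 1/13) = 3.0781
Critical value for a two-sided test at α = 0.1: z_{α/2} = 1.645.
Power = Φ(δ − 1.645) + Φ(−δ − 1.645) = Φ(1.433) + Φ(-4.723) = 0.9241 + 0.0000 = 0.9241.

Power ≈ 0.924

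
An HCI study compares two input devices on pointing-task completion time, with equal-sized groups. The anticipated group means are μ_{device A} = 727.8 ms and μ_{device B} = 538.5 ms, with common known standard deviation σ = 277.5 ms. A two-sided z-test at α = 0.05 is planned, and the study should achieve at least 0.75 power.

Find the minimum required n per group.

n = 30 per group

Standardized effect: d = |μ_{device A} − μ_{device B}| / σ = |727.8 − 538.5| / 277.5 = 0.6822
For power 0.75 need Φ(δ − z_{0.025}) = 0.75, so δ = z_{0.025} + z_{0.25} = 1.960 + 0.674 = 2.634.
(Ignoring the negligible lower-tail rejection probability gives the usual closed-form inversion.)
δ = d·√(n/2) ⇒ n = 2(δ/d)² = 2 × (2.634 / 0.6822)² = 29.83.
Rounding up, n = 30 per group.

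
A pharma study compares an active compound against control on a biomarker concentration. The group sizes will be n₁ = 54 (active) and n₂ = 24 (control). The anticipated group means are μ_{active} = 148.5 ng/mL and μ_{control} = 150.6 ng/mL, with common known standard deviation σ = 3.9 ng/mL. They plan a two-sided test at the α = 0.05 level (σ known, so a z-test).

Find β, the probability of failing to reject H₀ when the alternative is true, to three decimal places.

β ≈ 0.407

Standardized effect: d = |μ_{active} − μ_{control}| / σ = |148.5 − 150.6| / 3.9 = 0.5385
Noncentrality parameter: δ = d / √(1/n₁ + 1/n₂) = 0.5385 / √(1/54 + 1/24) = 2.1949
Critical value for a two-sided test at α = 0.05: z_{α/2} = 1.960.
Power = Φ(δ − 1.960) + Φ(−δ − 1.960) = Φ(0.235) + Φ(-4.155) = 0.5929 + 0.0000 = 0.5929.
Type II error: β = 1 − power = 1 − 0.5929 = 0.4071.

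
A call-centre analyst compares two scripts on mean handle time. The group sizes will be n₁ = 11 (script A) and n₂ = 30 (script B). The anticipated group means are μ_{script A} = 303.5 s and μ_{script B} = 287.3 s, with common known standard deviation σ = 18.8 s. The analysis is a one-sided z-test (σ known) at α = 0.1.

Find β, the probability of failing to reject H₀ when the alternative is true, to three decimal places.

Standardized effect: d = |μ_{script A} − μ_{script B}| / σ = |303.5 − 287.3| / 18.8 = 0.8617
Noncentrality parameter: λ = d / √(1/n₁ + 1/n₂) = 0.8617 / √(1/11 + 1/30) = 2.4447
One-sided α = 0.1 → critical value z_{0.1} = 1.282.
Power = P(Z > 1.282 − λ) = Φ(1.163) = 0.8776.
Type II error: β = 1 − power = 1 − 0.8776 = 0.1224.

β ≈ 0.122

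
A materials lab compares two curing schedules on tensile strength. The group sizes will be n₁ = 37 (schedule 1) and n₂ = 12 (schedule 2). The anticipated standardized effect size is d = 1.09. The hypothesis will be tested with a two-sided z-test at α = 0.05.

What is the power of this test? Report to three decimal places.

Noncentrality parameter: δ = d / √(1/n₁ + 1/n₂) = 1.09 / √(1/37 + 1/12) = 3.2811
Two-sided α = 0.05 → critical value z_{0.025} = 1.960.
Power = Φ(δ − 1.960) + Φ(−δ − 1.960) = Φ(1.321) + Φ(-5.241) = 0.9068 + 0.0000 = 0.9068.

Power ≈ 0.907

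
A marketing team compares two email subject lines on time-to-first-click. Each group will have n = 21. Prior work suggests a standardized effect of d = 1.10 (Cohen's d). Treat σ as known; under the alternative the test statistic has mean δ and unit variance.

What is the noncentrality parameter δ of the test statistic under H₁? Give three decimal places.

δ ≈ 3.564

δ = d·√(n/2) = 1.10 × √(21/2) = 3.5644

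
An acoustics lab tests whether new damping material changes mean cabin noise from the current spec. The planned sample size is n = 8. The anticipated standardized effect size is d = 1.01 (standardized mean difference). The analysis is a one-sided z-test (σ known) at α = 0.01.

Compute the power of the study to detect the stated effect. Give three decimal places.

Power ≈ 0.702

Noncentrality parameter: δ = d·√n = 1.01 × √8 = 2.8567
Critical value for a one-sided test at α = 0.01: z_α = 2.326.
Power = P(Z > 2.326 − δ) = Φ(0.530) = 0.7021.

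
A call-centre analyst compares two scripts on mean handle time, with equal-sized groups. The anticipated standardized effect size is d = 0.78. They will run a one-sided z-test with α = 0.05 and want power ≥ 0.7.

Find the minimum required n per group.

n = 16 per group

For power 0.7 need Φ(δ − z_{0.05}) = 0.7, so δ = z_{0.05} + z_{0.30} = 1.645 + 0.524 = 2.169.
δ = d·√(n/2) ⇒ n = 2(δ/d)² = 2 × (2.169 / 0.78)² = 15.47.
Rounding up, n = 16 per group.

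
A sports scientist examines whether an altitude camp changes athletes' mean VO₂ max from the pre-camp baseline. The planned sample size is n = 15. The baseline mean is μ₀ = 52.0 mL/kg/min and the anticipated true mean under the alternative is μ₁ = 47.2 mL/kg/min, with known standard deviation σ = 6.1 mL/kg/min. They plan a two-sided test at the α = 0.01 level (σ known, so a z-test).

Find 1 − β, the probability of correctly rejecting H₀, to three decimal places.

Power ≈ 0.681

Standardized effect: d = |μ₁ − μ₀| / σ = |47.2 − 52.0| / 6.1 = 0.7869
Noncentrality parameter: δ = d·√n = 0.7869 × √15 = 3.0476
Two-sided α = 0.01 → critical value z_{0.005} = 2.576.
Power = Φ(δ − 2.576) + Φ(−δ − 2.576) = Φ(0.472) + Φ(-5.623) = 0.6815 + 0.0000 = 0.6815.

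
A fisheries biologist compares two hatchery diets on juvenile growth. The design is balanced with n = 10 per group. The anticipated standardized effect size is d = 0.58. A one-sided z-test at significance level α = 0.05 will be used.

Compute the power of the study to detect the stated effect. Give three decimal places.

Noncentrality parameter: δ = d·√(n/2) = 0.58 × √(10/2) = 1.2969
Critical value for a one-sided test at α = 0.05: z_α = 1.645.
Power = Φ(δ − 1.645) = Φ(-0.348) = 0.3639.

Power ≈ 0.364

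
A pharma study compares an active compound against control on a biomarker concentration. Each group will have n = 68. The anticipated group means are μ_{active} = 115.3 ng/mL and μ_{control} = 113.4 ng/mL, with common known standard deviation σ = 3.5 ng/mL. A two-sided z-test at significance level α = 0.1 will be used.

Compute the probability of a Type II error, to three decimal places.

β ≈ 0.064

Standardized effect: d = |μ_{active} − μ_{control}| / σ = |115.3 − 113.4| / 3.5 = 0.5429
Noncentrality parameter: δ = d·√(n/2) = 0.5429 × √(68/2) = 3.1654
Two-sided α = 0.1 → critical value z_{0.05} = 1.645.
Power = Φ(δ − 1.645) + Φ(−δ − 1.645) = Φ(1.521) + Φ(-4.810) = 0.9358 + 0.0000 = 0.9358.
Type II error: β = 1 − power = 1 − 0.9358 = 0.0642.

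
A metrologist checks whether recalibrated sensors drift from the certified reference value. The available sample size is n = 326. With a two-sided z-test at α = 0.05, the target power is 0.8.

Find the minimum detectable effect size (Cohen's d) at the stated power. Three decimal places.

Need Φ(δ − 1.960) = 0.8, so δ = 1.960 + 0.842 = 2.802.
(Lower-tail contribution to power is negligible for δ > 0.)
δ = d·√n ⇒ d = δ/√n = 2.802/√326 = 0.1552.

d ≈ 0.155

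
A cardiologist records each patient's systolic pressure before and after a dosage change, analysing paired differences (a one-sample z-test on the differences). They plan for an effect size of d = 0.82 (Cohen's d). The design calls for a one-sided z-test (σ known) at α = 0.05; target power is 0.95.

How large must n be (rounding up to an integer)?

Set Φ(δ − 1.645) = 0.95; then δ − 1.645 = Φ⁻¹(0.95) = 1.645, giving δ = 3.290.
δ = d·√n ⇒ n = (δ/d)² = (3.290 / 0.82)² = 16.09.
Rounding up, n = 17.

n = 17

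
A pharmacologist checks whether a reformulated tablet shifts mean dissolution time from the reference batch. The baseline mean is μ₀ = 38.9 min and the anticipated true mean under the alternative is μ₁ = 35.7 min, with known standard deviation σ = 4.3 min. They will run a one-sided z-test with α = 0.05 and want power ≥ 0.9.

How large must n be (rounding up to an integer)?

n = 16

Standardized effect: d = |μ₁ − μ₀| / σ = |35.7 − 38.9| / 4.3 = 0.7442
Set Φ(δ − 1.645) = 0.9; then δ − 1.645 = Φ⁻¹(0.9) = 1.282, giving δ = 2.926.
δ = d·√n ⇒ n = (δ/d)² = (2.926 / 0.7442)² = 15.46.
Round up to the next whole unit.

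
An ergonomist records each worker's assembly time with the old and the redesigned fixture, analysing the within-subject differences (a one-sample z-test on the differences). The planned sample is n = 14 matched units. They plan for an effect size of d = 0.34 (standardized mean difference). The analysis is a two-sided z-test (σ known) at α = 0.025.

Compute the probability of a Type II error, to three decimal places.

Noncentrality parameter: δ = d·√n = 0.34 × √14 = 1.2722
Critical value for a two-sided test at α = 0.025: z_{α/2} = 2.241.
Power = Φ(δ − 2.241) + Φ(−δ − 2.241) = Φ(-0.969) + Φ(-3.514) = 0.1662 + 0.0002 = 0.1664.
Type II error: β = 1 − power = 1 − 0.1664 = 0.8336.

β ≈ 0.834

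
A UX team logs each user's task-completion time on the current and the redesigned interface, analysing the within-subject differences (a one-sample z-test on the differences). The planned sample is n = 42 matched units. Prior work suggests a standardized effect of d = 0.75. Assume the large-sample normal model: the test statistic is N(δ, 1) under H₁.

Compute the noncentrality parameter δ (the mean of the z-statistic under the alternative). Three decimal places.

The noncentrality parameter scales effect size by the design's sample-size factor: δ = d·√n = 0.75 × √42 = 4.8606

δ ≈ 4.861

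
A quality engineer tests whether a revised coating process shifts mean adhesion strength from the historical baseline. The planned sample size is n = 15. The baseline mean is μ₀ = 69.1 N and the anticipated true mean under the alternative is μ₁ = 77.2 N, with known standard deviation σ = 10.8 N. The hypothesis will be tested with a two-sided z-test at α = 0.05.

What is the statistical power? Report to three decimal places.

Standardized effect: d = |μ₁ − μ₀| / σ = |77.2 − 69.1| / 10.8 = 0.7500
Noncentrality parameter: δ = d·√n = 0.7500 × √15 = 2.9047
Critical value for a two-sided test at α = 0.05: z_{α/2} = 1.960.
Power = Φ(δ − 1.960) + Φ(−δ − 1.960) = Φ(0.945) + Φ(-4.865) = 0.8276 + 0.0000 = 0.8276.

Power ≈ 0.828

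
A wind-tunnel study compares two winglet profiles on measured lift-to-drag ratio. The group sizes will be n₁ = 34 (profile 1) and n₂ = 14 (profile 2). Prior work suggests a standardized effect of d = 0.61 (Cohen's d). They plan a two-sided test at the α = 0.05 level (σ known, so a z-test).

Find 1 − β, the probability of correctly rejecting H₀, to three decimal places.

Noncentrality parameter: λ = d / √(1/n₁ + 1/n₂) = 0.61 / √(1/34 + 1/14) = 1.9209
Two-sided α = 0.05 → critical value z_{0.025} = 1.960.
Power = Φ(λ − 1.960) + Φ(−λ − 1.960) = Φ(-0.039) + Φ(-3.881) = 0.4844 + 0.0001 = 0.4845.

Power ≈ 0.484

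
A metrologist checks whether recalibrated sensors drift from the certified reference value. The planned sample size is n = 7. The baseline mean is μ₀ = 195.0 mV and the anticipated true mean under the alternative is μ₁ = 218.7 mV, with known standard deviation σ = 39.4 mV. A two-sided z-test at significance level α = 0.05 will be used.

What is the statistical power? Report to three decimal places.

Standardized effect: d = |μ₁ − μ₀| / σ = |218.7 − 195.0| / 39.4 = 0.6015
Noncentrality parameter: δ = d·√n = 0.6015 × √7 = 1.5915
Critical value for a two-sided test at α = 0.05: z_{α/2} = 1.960.
Power = Φ(δ − 1.960) + Φ(−δ − 1.960) = Φ(-0.368) + Φ(-3.551) = 0.3563 + 0.0002 = 0.3564.

Power ≈ 0.356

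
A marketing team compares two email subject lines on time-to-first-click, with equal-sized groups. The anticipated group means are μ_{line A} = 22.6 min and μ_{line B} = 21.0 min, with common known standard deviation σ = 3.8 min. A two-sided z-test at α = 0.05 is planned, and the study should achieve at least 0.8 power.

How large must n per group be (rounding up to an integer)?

Standardized effect: d = |μ_{line A} − μ_{line B}| / σ = |22.6 − 21.0| / 3.8 = 0.4211
Set Φ(δ − 1.960) = 0.8; then δ − 1.960 = Φ⁻¹(0.8) = 0.842, giving δ = 2.802.
(The Φ(−δ − z_{α/2}) term is vanishingly small for δ > 0 and is dropped in the standard sample-size formula.)
δ = d·√(n/2) ⇒ n = 2(δ/d)² = 2 × (2.802 / 0.4211)² = 88.55.
Rounding up, n = 89 per group.

n = 89 per group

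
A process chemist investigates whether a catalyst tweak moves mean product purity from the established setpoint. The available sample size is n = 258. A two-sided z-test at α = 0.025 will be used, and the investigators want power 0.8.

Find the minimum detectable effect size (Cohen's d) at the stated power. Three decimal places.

d ≈ 0.192

Required noncentrality: δ = z_{0.0125} + z_{0.20} = 2.241 + 0.842 = 3.083.
(Lower-tail contribution to power is negligible for δ > 0.)
δ = d·√n ⇒ d = δ/√n = 3.083/√258 = 0.1919.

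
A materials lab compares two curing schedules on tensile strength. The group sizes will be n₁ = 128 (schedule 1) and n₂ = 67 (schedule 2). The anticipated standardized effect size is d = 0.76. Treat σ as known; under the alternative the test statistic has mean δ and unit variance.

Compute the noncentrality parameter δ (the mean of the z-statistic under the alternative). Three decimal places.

δ ≈ 5.040

The noncentrality parameter scales effect size by the design's sample-size factor: δ = d / √(1/n₁ + 1/n₂) = 0.76 / √(1/128 + 1/67) = 5.0401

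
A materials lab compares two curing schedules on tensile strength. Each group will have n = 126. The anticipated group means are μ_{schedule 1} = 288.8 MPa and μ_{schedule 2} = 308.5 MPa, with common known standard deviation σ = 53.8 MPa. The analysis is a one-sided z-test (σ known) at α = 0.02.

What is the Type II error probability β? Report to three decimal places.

β ≈ 0.197

Standardized effect: d = |μ_{schedule 1} − μ_{schedule 2}| / σ = |288.8 − 308.5| / 53.8 = 0.3662
Noncentrality parameter: λ = d·√(n/2) = 0.3662 × √(126/2) = 2.9064
Critical value for a one-sided test at α = 0.02: z_α = 2.054.
Power = P(Z > 2.054 − λ) = Φ(0.853) = 0.8031.
Type II error: β = 1 − power = 1 − 0.8031 = 0.1969.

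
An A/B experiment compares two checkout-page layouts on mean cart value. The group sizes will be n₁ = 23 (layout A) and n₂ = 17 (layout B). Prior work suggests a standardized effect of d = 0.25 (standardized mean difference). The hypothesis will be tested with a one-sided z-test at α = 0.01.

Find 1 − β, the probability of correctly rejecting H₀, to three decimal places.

Noncentrality parameter: δ = d / √(1/n₁ + 1/n₂) = 0.25 / √(1/23 + 1/17) = 0.7816
One-sided α = 0.01 → critical value z_{0.01} = 2.326.
Power = Φ(δ − 2.326) = Φ(-1.545) = 0.0612.

Power ≈ 0.061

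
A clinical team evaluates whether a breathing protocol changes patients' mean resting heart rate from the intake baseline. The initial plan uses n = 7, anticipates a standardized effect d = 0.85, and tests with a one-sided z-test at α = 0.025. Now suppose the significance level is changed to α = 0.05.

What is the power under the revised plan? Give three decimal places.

δ = d·√n = 0.85 × √7 = 2.2489 (unchanged). New critical value: z_{0.05} = 1.645.
Revised power = P(Z > 1.645 − δ) = Φ(0.604) = 0.7271.

Power ≈ 0.727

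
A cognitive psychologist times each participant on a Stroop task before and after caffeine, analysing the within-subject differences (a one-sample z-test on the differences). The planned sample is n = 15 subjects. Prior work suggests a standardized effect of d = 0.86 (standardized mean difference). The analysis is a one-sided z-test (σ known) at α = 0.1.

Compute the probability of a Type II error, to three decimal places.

Noncentrality parameter: δ = d·√n = 0.86 × √15 = 3.3308
Critical value for a one-sided test at α = 0.1: z_α = 1.282.
Power = P(Z > 1.282 − δ) = Φ(2.049) = 0.9798.
Type II error: β = 1 − power = 1 − 0.9798 = 0.0202.

β ≈ 0.020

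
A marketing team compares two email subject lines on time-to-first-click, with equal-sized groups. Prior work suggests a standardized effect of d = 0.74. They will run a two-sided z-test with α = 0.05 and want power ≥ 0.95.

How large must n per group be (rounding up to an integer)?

Set Φ(δ − 1.960) = 0.95; then δ − 1.960 = Φ⁻¹(0.95) = 1.645, giving δ = 3.605.
(For δ > 0 the lower-tail rejection region contributes negligibly to power, so the one-term inversion is standard.)
δ = d·√(n/2) ⇒ n = 2(δ/d)² = 2 × (3.605 / 0.74)² = 47.46.
Round up to the next whole unit.

n = 48 per group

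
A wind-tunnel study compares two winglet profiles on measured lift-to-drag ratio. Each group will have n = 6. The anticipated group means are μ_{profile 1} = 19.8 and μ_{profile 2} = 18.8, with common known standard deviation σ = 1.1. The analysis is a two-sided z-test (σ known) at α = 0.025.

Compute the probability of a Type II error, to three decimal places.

Standardized effect: d = |μ_{profile 1} − μ_{profile 2}| / σ = |19.8 − 18.8| / 1.1 = 0.9091
Noncentrality parameter: δ = d·√(n/2) = 0.9091 × √(6/2) = 1.5746
Critical value for a two-sided test at α = 0.025: z_{α/2} = 2.241.
Power = Φ(δ − 2.241) + Φ(−δ − 2.241) = Φ(-0.667) + Φ(-3.816) = 0.2524 + 0.0001 = 0.2525.
Type II error: β = 1 − power = 1 − 0.2525 = 0.7475.

β ≈ 0.747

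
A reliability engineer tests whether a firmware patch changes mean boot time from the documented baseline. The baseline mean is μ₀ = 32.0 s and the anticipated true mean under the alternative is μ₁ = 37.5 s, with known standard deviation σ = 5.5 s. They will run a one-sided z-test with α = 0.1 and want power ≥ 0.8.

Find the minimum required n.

n = 5

Standardized effect: d = |μ₁ − μ₀| / σ = |37.5 − 32.0| / 5.5 = 1.0000
Set Φ(δ − 1.282) = 0.8; then δ − 1.282 = Φ⁻¹(0.8) = 0.842, giving δ = 2.123.
δ = d·√n ⇒ n = (δ/d)² = (2.123 / 1.0000)² = 4.51.
Rounding up, n = 5.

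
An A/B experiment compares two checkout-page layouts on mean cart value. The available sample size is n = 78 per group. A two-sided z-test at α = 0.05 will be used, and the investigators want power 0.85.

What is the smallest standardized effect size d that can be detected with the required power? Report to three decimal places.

Need Φ(δ − 1.960) = 0.85, so δ = 1.960 + 1.036 = 2.996.
(Lower-tail contribution to power is negligible for δ > 0.)
δ = d·√(n/2) ⇒ d = δ/√(n/2) = 2.996/√(78/2) = 0.4798.

d ≈ 0.480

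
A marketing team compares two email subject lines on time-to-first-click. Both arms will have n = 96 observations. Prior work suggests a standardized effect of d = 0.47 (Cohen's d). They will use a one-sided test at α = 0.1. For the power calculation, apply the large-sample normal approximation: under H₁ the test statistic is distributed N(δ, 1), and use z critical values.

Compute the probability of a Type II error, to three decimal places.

β ≈ 0.024

Noncentrality parameter: δ = d·√(n/2) = 0.47 × √(96/2) = 3.2563
One-sided α = 0.1 → critical value z_{0.1} = 1.282.
Power = P(Z > 1.282 − δ) = Φ(1.975) = 0.9758.
Type II error: β = 1 − power = 1 − 0.9758 = 0.0242.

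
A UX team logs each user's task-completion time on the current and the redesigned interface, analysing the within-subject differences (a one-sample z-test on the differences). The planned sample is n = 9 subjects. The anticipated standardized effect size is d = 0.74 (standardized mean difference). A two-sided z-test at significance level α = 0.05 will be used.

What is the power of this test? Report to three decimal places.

Noncentrality parameter: δ = d·√n = 0.74 × √9 = 2.2200
Critical value for a two-sided test at α = 0.05: z_{α/2} = 1.960.
Power = Φ(δ − 1.960) + Φ(−δ − 1.960) = Φ(0.260) + Φ(-4.180) = 0.6026 + 0.0000 = 0.6026.

Power ≈ 0.603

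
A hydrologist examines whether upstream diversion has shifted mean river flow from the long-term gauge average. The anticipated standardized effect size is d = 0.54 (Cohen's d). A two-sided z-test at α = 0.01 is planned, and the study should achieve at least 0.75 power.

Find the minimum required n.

n = 37

Set Φ(δ − 2.576) = 0.75; then δ − 2.576 = Φ⁻¹(0.75) = 0.674, giving δ = 3.250.
(For δ > 0 the lower-tail rejection region contributes negligibly to power, so the one-term inversion is standard.)
δ = d·√n ⇒ n = (δ/d)² = (3.250 / 0.54)² = 36.23.
Rounding up, n = 37.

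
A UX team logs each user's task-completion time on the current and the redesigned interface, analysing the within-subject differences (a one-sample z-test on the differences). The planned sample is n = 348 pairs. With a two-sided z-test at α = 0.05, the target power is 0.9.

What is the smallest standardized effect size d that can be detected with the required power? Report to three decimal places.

d ≈ 0.174

Need Φ(δ − 1.960) = 0.9, so δ = 1.960 + 1.282 = 3.242.
(Lower-tail contribution to power is negligible for δ > 0.)
δ = d·√n ⇒ d = δ/√n = 3.242/√348 = 0.1738.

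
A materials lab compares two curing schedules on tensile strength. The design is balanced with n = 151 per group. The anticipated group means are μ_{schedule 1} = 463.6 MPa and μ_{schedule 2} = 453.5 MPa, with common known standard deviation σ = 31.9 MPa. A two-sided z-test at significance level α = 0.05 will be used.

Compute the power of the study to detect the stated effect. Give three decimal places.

Standardized effect: d = |μ_{schedule 1} − μ_{schedule 2}| / σ = |463.6 − 453.5| / 31.9 = 0.3166
Noncentrality parameter: δ = d·√(n/2) = 0.3166 × √(151/2) = 2.7511
Critical value for a two-sided test at α = 0.05: z_{α/2} = 1.960.
Power = Φ(δ − 1.960) + Φ(−δ − 1.960) = Φ(0.791) + Φ(-4.711) = 0.7856 + 0.0000 = 0.7856.

Power ≈ 0.786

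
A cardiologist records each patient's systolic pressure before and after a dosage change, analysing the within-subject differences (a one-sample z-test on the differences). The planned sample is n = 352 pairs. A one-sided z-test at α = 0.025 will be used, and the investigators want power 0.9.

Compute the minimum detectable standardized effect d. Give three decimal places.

Need Φ(δ − 1.960) = 0.9, so δ = 1.960 + 1.282 = 3.242.
δ = d·√n ⇒ d = δ/√n = 3.242/√352 = 0.1728.

d ≈ 0.173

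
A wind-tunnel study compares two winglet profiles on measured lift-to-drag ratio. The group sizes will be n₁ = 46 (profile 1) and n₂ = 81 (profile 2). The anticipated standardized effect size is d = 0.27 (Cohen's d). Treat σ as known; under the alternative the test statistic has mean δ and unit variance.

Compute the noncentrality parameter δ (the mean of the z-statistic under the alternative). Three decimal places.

δ = d / √(1/n₁ + 1/n₂) = 0.27 / √(1/46 + 1/81) = 1.4625

δ ≈ 1.462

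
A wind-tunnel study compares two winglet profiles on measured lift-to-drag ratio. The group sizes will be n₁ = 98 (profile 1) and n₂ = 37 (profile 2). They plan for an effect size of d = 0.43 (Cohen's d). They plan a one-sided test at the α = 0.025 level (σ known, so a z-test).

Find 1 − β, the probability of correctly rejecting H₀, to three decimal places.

Power ≈ 0.606

Noncentrality parameter: δ = d / √(1/n₁ + 1/n₂) = 0.43 / √(1/98 + 1/37) = 2.2285
One-sided α = 0.025 → critical value z_{0.025} = 1.960.
Power = Φ(δ − 1.960) = Φ(0.269) = 0.6059.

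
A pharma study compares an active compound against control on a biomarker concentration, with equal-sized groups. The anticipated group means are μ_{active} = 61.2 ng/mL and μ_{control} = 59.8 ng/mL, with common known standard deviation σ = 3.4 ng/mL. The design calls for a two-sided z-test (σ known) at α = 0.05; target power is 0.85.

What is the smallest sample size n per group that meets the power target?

Standardized effect: d = |μ_{active} − μ_{control}| / σ = |61.2 − 59.8| / 3.4 = 0.4118
For power 0.85 need Φ(δ − z_{0.025}) = 0.85, so δ = z_{0.025} + z_{0.15} = 1.960 + 1.036 = 2.996.
(The Φ(−δ − z_{α/2}) term is vanishingly small for δ > 0 and is dropped in the standard sample-size formula.)
δ = d·√(n/2) ⇒ n = 2(δ/d)² = 2 × (2.996 / 0.4118)² = 105.91.
Round up to the next whole unit.

n = 106 per group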